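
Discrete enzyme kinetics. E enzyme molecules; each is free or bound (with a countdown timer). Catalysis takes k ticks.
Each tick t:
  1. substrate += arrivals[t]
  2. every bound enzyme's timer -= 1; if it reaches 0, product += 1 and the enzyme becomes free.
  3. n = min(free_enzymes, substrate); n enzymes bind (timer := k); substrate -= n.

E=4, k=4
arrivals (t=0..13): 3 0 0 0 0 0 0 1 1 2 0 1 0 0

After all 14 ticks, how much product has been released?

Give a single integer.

t=0: arr=3 -> substrate=0 bound=3 product=0
t=1: arr=0 -> substrate=0 bound=3 product=0
t=2: arr=0 -> substrate=0 bound=3 product=0
t=3: arr=0 -> substrate=0 bound=3 product=0
t=4: arr=0 -> substrate=0 bound=0 product=3
t=5: arr=0 -> substrate=0 bound=0 product=3
t=6: arr=0 -> substrate=0 bound=0 product=3
t=7: arr=1 -> substrate=0 bound=1 product=3
t=8: arr=1 -> substrate=0 bound=2 product=3
t=9: arr=2 -> substrate=0 bound=4 product=3
t=10: arr=0 -> substrate=0 bound=4 product=3
t=11: arr=1 -> substrate=0 bound=4 product=4
t=12: arr=0 -> substrate=0 bound=3 product=5
t=13: arr=0 -> substrate=0 bound=1 product=7

Answer: 7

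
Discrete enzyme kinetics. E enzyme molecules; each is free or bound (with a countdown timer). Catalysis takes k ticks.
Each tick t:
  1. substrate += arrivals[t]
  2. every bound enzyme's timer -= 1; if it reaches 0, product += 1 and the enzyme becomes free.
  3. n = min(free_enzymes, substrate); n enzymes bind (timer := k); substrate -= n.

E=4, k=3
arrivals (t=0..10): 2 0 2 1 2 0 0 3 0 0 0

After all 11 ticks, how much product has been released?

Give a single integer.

Answer: 10

Derivation:
t=0: arr=2 -> substrate=0 bound=2 product=0
t=1: arr=0 -> substrate=0 bound=2 product=0
t=2: arr=2 -> substrate=0 bound=4 product=0
t=3: arr=1 -> substrate=0 bound=3 product=2
t=4: arr=2 -> substrate=1 bound=4 product=2
t=5: arr=0 -> substrate=0 bound=3 product=4
t=6: arr=0 -> substrate=0 bound=2 product=5
t=7: arr=3 -> substrate=0 bound=4 product=6
t=8: arr=0 -> substrate=0 bound=3 product=7
t=9: arr=0 -> substrate=0 bound=3 product=7
t=10: arr=0 -> substrate=0 bound=0 product=10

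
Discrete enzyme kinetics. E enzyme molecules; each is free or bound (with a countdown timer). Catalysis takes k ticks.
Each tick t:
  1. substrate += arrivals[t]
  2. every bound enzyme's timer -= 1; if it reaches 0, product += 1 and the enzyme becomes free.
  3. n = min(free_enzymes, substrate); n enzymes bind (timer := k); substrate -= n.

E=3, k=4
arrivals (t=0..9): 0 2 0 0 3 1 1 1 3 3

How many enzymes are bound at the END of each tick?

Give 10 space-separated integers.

Answer: 0 2 2 2 3 3 3 3 3 3

Derivation:
t=0: arr=0 -> substrate=0 bound=0 product=0
t=1: arr=2 -> substrate=0 bound=2 product=0
t=2: arr=0 -> substrate=0 bound=2 product=0
t=3: arr=0 -> substrate=0 bound=2 product=0
t=4: arr=3 -> substrate=2 bound=3 product=0
t=5: arr=1 -> substrate=1 bound=3 product=2
t=6: arr=1 -> substrate=2 bound=3 product=2
t=7: arr=1 -> substrate=3 bound=3 product=2
t=8: arr=3 -> substrate=5 bound=3 product=3
t=9: arr=3 -> substrate=6 bound=3 product=5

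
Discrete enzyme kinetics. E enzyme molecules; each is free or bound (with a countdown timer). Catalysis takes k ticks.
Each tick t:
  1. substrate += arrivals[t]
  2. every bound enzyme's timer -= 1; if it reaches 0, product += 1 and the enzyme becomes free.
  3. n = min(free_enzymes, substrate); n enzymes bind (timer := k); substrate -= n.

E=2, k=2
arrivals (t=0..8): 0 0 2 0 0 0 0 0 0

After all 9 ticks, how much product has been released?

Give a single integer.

t=0: arr=0 -> substrate=0 bound=0 product=0
t=1: arr=0 -> substrate=0 bound=0 product=0
t=2: arr=2 -> substrate=0 bound=2 product=0
t=3: arr=0 -> substrate=0 bound=2 product=0
t=4: arr=0 -> substrate=0 bound=0 product=2
t=5: arr=0 -> substrate=0 bound=0 product=2
t=6: arr=0 -> substrate=0 bound=0 product=2
t=7: arr=0 -> substrate=0 bound=0 product=2
t=8: arr=0 -> substrate=0 bound=0 product=2

Answer: 2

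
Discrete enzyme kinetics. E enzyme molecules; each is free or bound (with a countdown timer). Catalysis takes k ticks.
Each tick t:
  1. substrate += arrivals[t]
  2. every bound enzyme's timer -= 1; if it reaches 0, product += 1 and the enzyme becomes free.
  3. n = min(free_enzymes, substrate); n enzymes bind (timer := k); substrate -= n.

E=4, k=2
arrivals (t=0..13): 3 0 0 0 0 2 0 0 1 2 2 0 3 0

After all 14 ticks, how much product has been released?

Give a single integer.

Answer: 10

Derivation:
t=0: arr=3 -> substrate=0 bound=3 product=0
t=1: arr=0 -> substrate=0 bound=3 product=0
t=2: arr=0 -> substrate=0 bound=0 product=3
t=3: arr=0 -> substrate=0 bound=0 product=3
t=4: arr=0 -> substrate=0 bound=0 product=3
t=5: arr=2 -> substrate=0 bound=2 product=3
t=6: arr=0 -> substrate=0 bound=2 product=3
t=7: arr=0 -> substrate=0 bound=0 product=5
t=8: arr=1 -> substrate=0 bound=1 product=5
t=9: arr=2 -> substrate=0 bound=3 product=5
t=10: arr=2 -> substrate=0 bound=4 product=6
t=11: arr=0 -> substrate=0 bound=2 product=8
t=12: arr=3 -> substrate=0 bound=3 product=10
t=13: arr=0 -> substrate=0 bound=3 product=10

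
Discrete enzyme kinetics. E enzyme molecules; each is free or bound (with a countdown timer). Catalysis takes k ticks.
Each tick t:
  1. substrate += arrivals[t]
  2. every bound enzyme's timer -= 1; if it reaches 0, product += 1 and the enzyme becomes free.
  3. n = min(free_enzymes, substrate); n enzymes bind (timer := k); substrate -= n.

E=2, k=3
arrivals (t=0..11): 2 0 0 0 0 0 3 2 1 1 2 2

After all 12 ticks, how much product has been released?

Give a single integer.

t=0: arr=2 -> substrate=0 bound=2 product=0
t=1: arr=0 -> substrate=0 bound=2 product=0
t=2: arr=0 -> substrate=0 bound=2 product=0
t=3: arr=0 -> substrate=0 bound=0 product=2
t=4: arr=0 -> substrate=0 bound=0 product=2
t=5: arr=0 -> substrate=0 bound=0 product=2
t=6: arr=3 -> substrate=1 bound=2 product=2
t=7: arr=2 -> substrate=3 bound=2 product=2
t=8: arr=1 -> substrate=4 bound=2 product=2
t=9: arr=1 -> substrate=3 bound=2 product=4
t=10: arr=2 -> substrate=5 bound=2 product=4
t=11: arr=2 -> substrate=7 bound=2 product=4

Answer: 4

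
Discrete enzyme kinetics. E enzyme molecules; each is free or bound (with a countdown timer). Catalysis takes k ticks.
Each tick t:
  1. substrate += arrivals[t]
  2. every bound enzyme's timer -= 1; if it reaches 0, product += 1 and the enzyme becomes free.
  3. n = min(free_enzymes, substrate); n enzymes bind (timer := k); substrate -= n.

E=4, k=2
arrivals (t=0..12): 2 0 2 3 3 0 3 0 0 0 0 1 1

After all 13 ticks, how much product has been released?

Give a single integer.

t=0: arr=2 -> substrate=0 bound=2 product=0
t=1: arr=0 -> substrate=0 bound=2 product=0
t=2: arr=2 -> substrate=0 bound=2 product=2
t=3: arr=3 -> substrate=1 bound=4 product=2
t=4: arr=3 -> substrate=2 bound=4 product=4
t=5: arr=0 -> substrate=0 bound=4 product=6
t=6: arr=3 -> substrate=1 bound=4 product=8
t=7: arr=0 -> substrate=0 bound=3 product=10
t=8: arr=0 -> substrate=0 bound=1 product=12
t=9: arr=0 -> substrate=0 bound=0 product=13
t=10: arr=0 -> substrate=0 bound=0 product=13
t=11: arr=1 -> substrate=0 bound=1 product=13
t=12: arr=1 -> substrate=0 bound=2 product=13

Answer: 13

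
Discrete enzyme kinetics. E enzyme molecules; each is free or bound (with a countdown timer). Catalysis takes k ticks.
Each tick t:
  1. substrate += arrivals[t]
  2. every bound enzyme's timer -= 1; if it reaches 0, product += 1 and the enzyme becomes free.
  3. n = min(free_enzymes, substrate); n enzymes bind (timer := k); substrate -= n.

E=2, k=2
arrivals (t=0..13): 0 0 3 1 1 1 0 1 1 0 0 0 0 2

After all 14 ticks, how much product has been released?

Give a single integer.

t=0: arr=0 -> substrate=0 bound=0 product=0
t=1: arr=0 -> substrate=0 bound=0 product=0
t=2: arr=3 -> substrate=1 bound=2 product=0
t=3: arr=1 -> substrate=2 bound=2 product=0
t=4: arr=1 -> substrate=1 bound=2 product=2
t=5: arr=1 -> substrate=2 bound=2 product=2
t=6: arr=0 -> substrate=0 bound=2 product=4
t=7: arr=1 -> substrate=1 bound=2 product=4
t=8: arr=1 -> substrate=0 bound=2 product=6
t=9: arr=0 -> substrate=0 bound=2 product=6
t=10: arr=0 -> substrate=0 bound=0 product=8
t=11: arr=0 -> substrate=0 bound=0 product=8
t=12: arr=0 -> substrate=0 bound=0 product=8
t=13: arr=2 -> substrate=0 bound=2 product=8

Answer: 8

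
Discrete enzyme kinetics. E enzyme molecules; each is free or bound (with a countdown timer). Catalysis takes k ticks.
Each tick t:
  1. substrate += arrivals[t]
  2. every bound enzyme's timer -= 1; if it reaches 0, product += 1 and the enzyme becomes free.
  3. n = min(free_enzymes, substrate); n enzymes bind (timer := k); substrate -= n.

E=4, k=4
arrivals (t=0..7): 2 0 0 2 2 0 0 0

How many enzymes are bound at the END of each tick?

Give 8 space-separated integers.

Answer: 2 2 2 4 4 4 4 2

Derivation:
t=0: arr=2 -> substrate=0 bound=2 product=0
t=1: arr=0 -> substrate=0 bound=2 product=0
t=2: arr=0 -> substrate=0 bound=2 product=0
t=3: arr=2 -> substrate=0 bound=4 product=0
t=4: arr=2 -> substrate=0 bound=4 product=2
t=5: arr=0 -> substrate=0 bound=4 product=2
t=6: arr=0 -> substrate=0 bound=4 product=2
t=7: arr=0 -> substrate=0 bound=2 product=4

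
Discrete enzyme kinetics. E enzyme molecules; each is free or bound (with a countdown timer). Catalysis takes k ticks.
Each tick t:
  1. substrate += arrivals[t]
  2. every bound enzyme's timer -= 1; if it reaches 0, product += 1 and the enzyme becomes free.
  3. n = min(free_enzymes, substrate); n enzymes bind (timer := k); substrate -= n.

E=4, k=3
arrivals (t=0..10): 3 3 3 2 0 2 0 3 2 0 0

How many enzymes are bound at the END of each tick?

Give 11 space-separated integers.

t=0: arr=3 -> substrate=0 bound=3 product=0
t=1: arr=3 -> substrate=2 bound=4 product=0
t=2: arr=3 -> substrate=5 bound=4 product=0
t=3: arr=2 -> substrate=4 bound=4 product=3
t=4: arr=0 -> substrate=3 bound=4 product=4
t=5: arr=2 -> substrate=5 bound=4 product=4
t=6: arr=0 -> substrate=2 bound=4 product=7
t=7: arr=3 -> substrate=4 bound=4 product=8
t=8: arr=2 -> substrate=6 bound=4 product=8
t=9: arr=0 -> substrate=3 bound=4 product=11
t=10: arr=0 -> substrate=2 bound=4 product=12

Answer: 3 4 4 4 4 4 4 4 4 4 4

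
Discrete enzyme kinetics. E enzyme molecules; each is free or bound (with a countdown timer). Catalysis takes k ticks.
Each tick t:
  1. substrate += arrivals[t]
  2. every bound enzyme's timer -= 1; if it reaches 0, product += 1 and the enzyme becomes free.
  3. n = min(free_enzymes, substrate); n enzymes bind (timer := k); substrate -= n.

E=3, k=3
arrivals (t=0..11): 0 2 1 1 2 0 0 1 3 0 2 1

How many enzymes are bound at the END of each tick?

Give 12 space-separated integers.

Answer: 0 2 3 3 3 3 3 2 3 3 3 3

Derivation:
t=0: arr=0 -> substrate=0 bound=0 product=0
t=1: arr=2 -> substrate=0 bound=2 product=0
t=2: arr=1 -> substrate=0 bound=3 product=0
t=3: arr=1 -> substrate=1 bound=3 product=0
t=4: arr=2 -> substrate=1 bound=3 product=2
t=5: arr=0 -> substrate=0 bound=3 product=3
t=6: arr=0 -> substrate=0 bound=3 product=3
t=7: arr=1 -> substrate=0 bound=2 product=5
t=8: arr=3 -> substrate=1 bound=3 product=6
t=9: arr=0 -> substrate=1 bound=3 product=6
t=10: arr=2 -> substrate=2 bound=3 product=7
t=11: arr=1 -> substrate=1 bound=3 product=9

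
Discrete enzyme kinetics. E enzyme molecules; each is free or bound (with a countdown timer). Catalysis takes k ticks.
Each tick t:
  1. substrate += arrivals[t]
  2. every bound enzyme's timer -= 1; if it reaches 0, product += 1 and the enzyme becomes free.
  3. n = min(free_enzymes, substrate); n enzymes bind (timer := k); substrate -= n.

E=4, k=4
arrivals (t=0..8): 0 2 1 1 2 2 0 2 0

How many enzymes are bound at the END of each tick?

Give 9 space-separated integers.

t=0: arr=0 -> substrate=0 bound=0 product=0
t=1: arr=2 -> substrate=0 bound=2 product=0
t=2: arr=1 -> substrate=0 bound=3 product=0
t=3: arr=1 -> substrate=0 bound=4 product=0
t=4: arr=2 -> substrate=2 bound=4 product=0
t=5: arr=2 -> substrate=2 bound=4 product=2
t=6: arr=0 -> substrate=1 bound=4 product=3
t=7: arr=2 -> substrate=2 bound=4 product=4
t=8: arr=0 -> substrate=2 bound=4 product=4

Answer: 0 2 3 4 4 4 4 4 4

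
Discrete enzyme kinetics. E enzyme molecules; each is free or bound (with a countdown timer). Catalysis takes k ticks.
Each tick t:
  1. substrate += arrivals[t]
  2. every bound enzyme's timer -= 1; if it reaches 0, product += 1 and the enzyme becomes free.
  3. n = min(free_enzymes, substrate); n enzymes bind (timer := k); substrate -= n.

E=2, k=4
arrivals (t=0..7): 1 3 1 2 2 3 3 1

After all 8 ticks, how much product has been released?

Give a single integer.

t=0: arr=1 -> substrate=0 bound=1 product=0
t=1: arr=3 -> substrate=2 bound=2 product=0
t=2: arr=1 -> substrate=3 bound=2 product=0
t=3: arr=2 -> substrate=5 bound=2 product=0
t=4: arr=2 -> substrate=6 bound=2 product=1
t=5: arr=3 -> substrate=8 bound=2 product=2
t=6: arr=3 -> substrate=11 bound=2 product=2
t=7: arr=1 -> substrate=12 bound=2 product=2

Answer: 2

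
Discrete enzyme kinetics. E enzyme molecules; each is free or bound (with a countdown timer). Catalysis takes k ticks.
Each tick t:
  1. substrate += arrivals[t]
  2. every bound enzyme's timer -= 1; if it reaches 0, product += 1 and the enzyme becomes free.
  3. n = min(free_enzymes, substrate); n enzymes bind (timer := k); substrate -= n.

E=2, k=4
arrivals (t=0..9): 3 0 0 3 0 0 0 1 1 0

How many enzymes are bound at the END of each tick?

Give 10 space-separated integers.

Answer: 2 2 2 2 2 2 2 2 2 2

Derivation:
t=0: arr=3 -> substrate=1 bound=2 product=0
t=1: arr=0 -> substrate=1 bound=2 product=0
t=2: arr=0 -> substrate=1 bound=2 product=0
t=3: arr=3 -> substrate=4 bound=2 product=0
t=4: arr=0 -> substrate=2 bound=2 product=2
t=5: arr=0 -> substrate=2 bound=2 product=2
t=6: arr=0 -> substrate=2 bound=2 product=2
t=7: arr=1 -> substrate=3 bound=2 product=2
t=8: arr=1 -> substrate=2 bound=2 product=4
t=9: arr=0 -> substrate=2 bound=2 product=4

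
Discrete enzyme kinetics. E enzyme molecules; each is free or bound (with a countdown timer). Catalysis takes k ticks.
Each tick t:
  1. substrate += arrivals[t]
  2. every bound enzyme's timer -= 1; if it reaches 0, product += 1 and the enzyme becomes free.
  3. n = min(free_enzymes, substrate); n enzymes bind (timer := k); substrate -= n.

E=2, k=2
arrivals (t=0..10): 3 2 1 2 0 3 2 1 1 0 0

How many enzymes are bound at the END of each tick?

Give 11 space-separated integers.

t=0: arr=3 -> substrate=1 bound=2 product=0
t=1: arr=2 -> substrate=3 bound=2 product=0
t=2: arr=1 -> substrate=2 bound=2 product=2
t=3: arr=2 -> substrate=4 bound=2 product=2
t=4: arr=0 -> substrate=2 bound=2 product=4
t=5: arr=3 -> substrate=5 bound=2 product=4
t=6: arr=2 -> substrate=5 bound=2 product=6
t=7: arr=1 -> substrate=6 bound=2 product=6
t=8: arr=1 -> substrate=5 bound=2 product=8
t=9: arr=0 -> substrate=5 bound=2 product=8
t=10: arr=0 -> substrate=3 bound=2 product=10

Answer: 2 2 2 2 2 2 2 2 2 2 2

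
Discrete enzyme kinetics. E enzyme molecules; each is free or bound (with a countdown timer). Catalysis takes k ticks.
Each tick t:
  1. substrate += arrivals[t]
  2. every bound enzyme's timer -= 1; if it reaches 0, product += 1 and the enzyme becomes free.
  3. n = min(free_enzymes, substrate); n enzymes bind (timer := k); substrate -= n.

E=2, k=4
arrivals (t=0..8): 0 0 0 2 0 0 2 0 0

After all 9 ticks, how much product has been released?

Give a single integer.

Answer: 2

Derivation:
t=0: arr=0 -> substrate=0 bound=0 product=0
t=1: arr=0 -> substrate=0 bound=0 product=0
t=2: arr=0 -> substrate=0 bound=0 product=0
t=3: arr=2 -> substrate=0 bound=2 product=0
t=4: arr=0 -> substrate=0 bound=2 product=0
t=5: arr=0 -> substrate=0 bound=2 product=0
t=6: arr=2 -> substrate=2 bound=2 product=0
t=7: arr=0 -> substrate=0 bound=2 product=2
t=8: arr=0 -> substrate=0 bound=2 product=2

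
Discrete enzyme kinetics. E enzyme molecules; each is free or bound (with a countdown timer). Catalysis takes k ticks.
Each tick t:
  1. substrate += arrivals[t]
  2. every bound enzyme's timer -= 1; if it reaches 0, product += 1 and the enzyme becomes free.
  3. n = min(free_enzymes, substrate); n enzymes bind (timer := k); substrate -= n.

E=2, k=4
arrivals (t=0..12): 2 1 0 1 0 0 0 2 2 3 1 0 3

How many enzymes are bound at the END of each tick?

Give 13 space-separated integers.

Answer: 2 2 2 2 2 2 2 2 2 2 2 2 2

Derivation:
t=0: arr=2 -> substrate=0 bound=2 product=0
t=1: arr=1 -> substrate=1 bound=2 product=0
t=2: arr=0 -> substrate=1 bound=2 product=0
t=3: arr=1 -> substrate=2 bound=2 product=0
t=4: arr=0 -> substrate=0 bound=2 product=2
t=5: arr=0 -> substrate=0 bound=2 product=2
t=6: arr=0 -> substrate=0 bound=2 product=2
t=7: arr=2 -> substrate=2 bound=2 product=2
t=8: arr=2 -> substrate=2 bound=2 product=4
t=9: arr=3 -> substrate=5 bound=2 product=4
t=10: arr=1 -> substrate=6 bound=2 product=4
t=11: arr=0 -> substrate=6 bound=2 product=4
t=12: arr=3 -> substrate=7 bound=2 product=6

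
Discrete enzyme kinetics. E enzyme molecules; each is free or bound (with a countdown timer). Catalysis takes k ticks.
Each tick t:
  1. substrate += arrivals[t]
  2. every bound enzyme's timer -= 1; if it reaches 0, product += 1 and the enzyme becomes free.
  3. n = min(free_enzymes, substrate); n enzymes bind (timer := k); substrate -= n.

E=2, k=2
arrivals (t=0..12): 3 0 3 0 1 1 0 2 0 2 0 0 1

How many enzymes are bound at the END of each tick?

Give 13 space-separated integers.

t=0: arr=3 -> substrate=1 bound=2 product=0
t=1: arr=0 -> substrate=1 bound=2 product=0
t=2: arr=3 -> substrate=2 bound=2 product=2
t=3: arr=0 -> substrate=2 bound=2 product=2
t=4: arr=1 -> substrate=1 bound=2 product=4
t=5: arr=1 -> substrate=2 bound=2 product=4
t=6: arr=0 -> substrate=0 bound=2 product=6
t=7: arr=2 -> substrate=2 bound=2 product=6
t=8: arr=0 -> substrate=0 bound=2 product=8
t=9: arr=2 -> substrate=2 bound=2 product=8
t=10: arr=0 -> substrate=0 bound=2 product=10
t=11: arr=0 -> substrate=0 bound=2 product=10
t=12: arr=1 -> substrate=0 bound=1 product=12

Answer: 2 2 2 2 2 2 2 2 2 2 2 2 1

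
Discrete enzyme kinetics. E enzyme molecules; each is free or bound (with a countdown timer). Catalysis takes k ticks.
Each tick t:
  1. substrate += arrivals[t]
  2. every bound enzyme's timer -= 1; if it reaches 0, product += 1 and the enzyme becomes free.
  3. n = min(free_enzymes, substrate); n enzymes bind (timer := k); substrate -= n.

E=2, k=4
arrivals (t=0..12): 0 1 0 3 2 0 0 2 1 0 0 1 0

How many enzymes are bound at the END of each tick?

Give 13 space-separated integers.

Answer: 0 1 1 2 2 2 2 2 2 2 2 2 2

Derivation:
t=0: arr=0 -> substrate=0 bound=0 product=0
t=1: arr=1 -> substrate=0 bound=1 product=0
t=2: arr=0 -> substrate=0 bound=1 product=0
t=3: arr=3 -> substrate=2 bound=2 product=0
t=4: arr=2 -> substrate=4 bound=2 product=0
t=5: arr=0 -> substrate=3 bound=2 product=1
t=6: arr=0 -> substrate=3 bound=2 product=1
t=7: arr=2 -> substrate=4 bound=2 product=2
t=8: arr=1 -> substrate=5 bound=2 product=2
t=9: arr=0 -> substrate=4 bound=2 product=3
t=10: arr=0 -> substrate=4 bound=2 product=3
t=11: arr=1 -> substrate=4 bound=2 product=4
t=12: arr=0 -> substrate=4 bound=2 product=4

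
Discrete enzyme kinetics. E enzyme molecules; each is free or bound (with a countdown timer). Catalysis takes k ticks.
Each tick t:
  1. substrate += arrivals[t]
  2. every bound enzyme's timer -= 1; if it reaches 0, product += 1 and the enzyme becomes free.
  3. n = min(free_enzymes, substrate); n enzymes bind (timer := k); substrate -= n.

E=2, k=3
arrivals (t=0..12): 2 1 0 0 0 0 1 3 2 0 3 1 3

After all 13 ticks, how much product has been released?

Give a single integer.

t=0: arr=2 -> substrate=0 bound=2 product=0
t=1: arr=1 -> substrate=1 bound=2 product=0
t=2: arr=0 -> substrate=1 bound=2 product=0
t=3: arr=0 -> substrate=0 bound=1 product=2
t=4: arr=0 -> substrate=0 bound=1 product=2
t=5: arr=0 -> substrate=0 bound=1 product=2
t=6: arr=1 -> substrate=0 bound=1 product=3
t=7: arr=3 -> substrate=2 bound=2 product=3
t=8: arr=2 -> substrate=4 bound=2 product=3
t=9: arr=0 -> substrate=3 bound=2 product=4
t=10: arr=3 -> substrate=5 bound=2 product=5
t=11: arr=1 -> substrate=6 bound=2 product=5
t=12: arr=3 -> substrate=8 bound=2 product=6

Answer: 6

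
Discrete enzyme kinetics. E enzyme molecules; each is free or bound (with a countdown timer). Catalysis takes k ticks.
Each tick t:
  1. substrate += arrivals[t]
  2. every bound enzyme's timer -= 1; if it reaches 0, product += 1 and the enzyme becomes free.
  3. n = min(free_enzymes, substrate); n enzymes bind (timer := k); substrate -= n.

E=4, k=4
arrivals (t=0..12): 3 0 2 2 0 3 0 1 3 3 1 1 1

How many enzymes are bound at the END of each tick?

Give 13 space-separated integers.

Answer: 3 3 4 4 4 4 4 4 4 4 4 4 4

Derivation:
t=0: arr=3 -> substrate=0 bound=3 product=0
t=1: arr=0 -> substrate=0 bound=3 product=0
t=2: arr=2 -> substrate=1 bound=4 product=0
t=3: arr=2 -> substrate=3 bound=4 product=0
t=4: arr=0 -> substrate=0 bound=4 product=3
t=5: arr=3 -> substrate=3 bound=4 product=3
t=6: arr=0 -> substrate=2 bound=4 product=4
t=7: arr=1 -> substrate=3 bound=4 product=4
t=8: arr=3 -> substrate=3 bound=4 product=7
t=9: arr=3 -> substrate=6 bound=4 product=7
t=10: arr=1 -> substrate=6 bound=4 product=8
t=11: arr=1 -> substrate=7 bound=4 product=8
t=12: arr=1 -> substrate=5 bound=4 product=11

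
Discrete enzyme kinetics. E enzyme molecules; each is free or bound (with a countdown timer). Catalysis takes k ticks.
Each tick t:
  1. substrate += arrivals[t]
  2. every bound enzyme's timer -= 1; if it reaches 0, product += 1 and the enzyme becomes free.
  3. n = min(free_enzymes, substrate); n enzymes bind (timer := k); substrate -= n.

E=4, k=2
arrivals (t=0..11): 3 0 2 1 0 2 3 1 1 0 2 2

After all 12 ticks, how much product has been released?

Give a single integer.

Answer: 13

Derivation:
t=0: arr=3 -> substrate=0 bound=3 product=0
t=1: arr=0 -> substrate=0 bound=3 product=0
t=2: arr=2 -> substrate=0 bound=2 product=3
t=3: arr=1 -> substrate=0 bound=3 product=3
t=4: arr=0 -> substrate=0 bound=1 product=5
t=5: arr=2 -> substrate=0 bound=2 product=6
t=6: arr=3 -> substrate=1 bound=4 product=6
t=7: arr=1 -> substrate=0 bound=4 product=8
t=8: arr=1 -> substrate=0 bound=3 product=10
t=9: arr=0 -> substrate=0 bound=1 product=12
t=10: arr=2 -> substrate=0 bound=2 product=13
t=11: arr=2 -> substrate=0 bound=4 product=13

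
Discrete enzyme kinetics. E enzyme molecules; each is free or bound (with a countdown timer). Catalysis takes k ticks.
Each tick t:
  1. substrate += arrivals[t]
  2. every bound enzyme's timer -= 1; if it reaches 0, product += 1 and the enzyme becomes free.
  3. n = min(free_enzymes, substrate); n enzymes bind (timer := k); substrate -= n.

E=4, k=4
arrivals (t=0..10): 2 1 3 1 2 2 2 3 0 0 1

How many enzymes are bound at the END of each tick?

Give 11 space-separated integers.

t=0: arr=2 -> substrate=0 bound=2 product=0
t=1: arr=1 -> substrate=0 bound=3 product=0
t=2: arr=3 -> substrate=2 bound=4 product=0
t=3: arr=1 -> substrate=3 bound=4 product=0
t=4: arr=2 -> substrate=3 bound=4 product=2
t=5: arr=2 -> substrate=4 bound=4 product=3
t=6: arr=2 -> substrate=5 bound=4 product=4
t=7: arr=3 -> substrate=8 bound=4 product=4
t=8: arr=0 -> substrate=6 bound=4 product=6
t=9: arr=0 -> substrate=5 bound=4 product=7
t=10: arr=1 -> substrate=5 bound=4 product=8

Answer: 2 3 4 4 4 4 4 4 4 4 4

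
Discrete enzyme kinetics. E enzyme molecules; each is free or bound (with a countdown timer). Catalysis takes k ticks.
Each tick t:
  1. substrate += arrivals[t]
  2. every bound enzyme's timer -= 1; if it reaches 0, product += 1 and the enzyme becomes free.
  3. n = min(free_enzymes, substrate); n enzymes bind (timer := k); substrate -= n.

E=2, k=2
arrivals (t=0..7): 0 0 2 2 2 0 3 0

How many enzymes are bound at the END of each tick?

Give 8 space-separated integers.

Answer: 0 0 2 2 2 2 2 2

Derivation:
t=0: arr=0 -> substrate=0 bound=0 product=0
t=1: arr=0 -> substrate=0 bound=0 product=0
t=2: arr=2 -> substrate=0 bound=2 product=0
t=3: arr=2 -> substrate=2 bound=2 product=0
t=4: arr=2 -> substrate=2 bound=2 product=2
t=5: arr=0 -> substrate=2 bound=2 product=2
t=6: arr=3 -> substrate=3 bound=2 product=4
t=7: arr=0 -> substrate=3 bound=2 product=4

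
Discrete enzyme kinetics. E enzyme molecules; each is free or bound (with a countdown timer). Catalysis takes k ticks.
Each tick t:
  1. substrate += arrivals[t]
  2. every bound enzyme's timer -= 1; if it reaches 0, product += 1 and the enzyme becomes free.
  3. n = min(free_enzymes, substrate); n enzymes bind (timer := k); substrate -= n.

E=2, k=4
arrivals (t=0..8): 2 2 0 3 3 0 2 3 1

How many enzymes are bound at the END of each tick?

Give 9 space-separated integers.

Answer: 2 2 2 2 2 2 2 2 2

Derivation:
t=0: arr=2 -> substrate=0 bound=2 product=0
t=1: arr=2 -> substrate=2 bound=2 product=0
t=2: arr=0 -> substrate=2 bound=2 product=0
t=3: arr=3 -> substrate=5 bound=2 product=0
t=4: arr=3 -> substrate=6 bound=2 product=2
t=5: arr=0 -> substrate=6 bound=2 product=2
t=6: arr=2 -> substrate=8 bound=2 product=2
t=7: arr=3 -> substrate=11 bound=2 product=2
t=8: arr=1 -> substrate=10 bound=2 product=4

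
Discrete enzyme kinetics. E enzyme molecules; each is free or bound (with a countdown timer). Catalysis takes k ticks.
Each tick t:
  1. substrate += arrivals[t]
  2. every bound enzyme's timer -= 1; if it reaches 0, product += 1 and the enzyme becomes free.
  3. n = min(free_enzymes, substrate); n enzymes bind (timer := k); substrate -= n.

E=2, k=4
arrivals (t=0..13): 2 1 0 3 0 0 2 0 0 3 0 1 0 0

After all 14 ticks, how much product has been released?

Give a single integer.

Answer: 6

Derivation:
t=0: arr=2 -> substrate=0 bound=2 product=0
t=1: arr=1 -> substrate=1 bound=2 product=0
t=2: arr=0 -> substrate=1 bound=2 product=0
t=3: arr=3 -> substrate=4 bound=2 product=0
t=4: arr=0 -> substrate=2 bound=2 product=2
t=5: arr=0 -> substrate=2 bound=2 product=2
t=6: arr=2 -> substrate=4 bound=2 product=2
t=7: arr=0 -> substrate=4 bound=2 product=2
t=8: arr=0 -> substrate=2 bound=2 product=4
t=9: arr=3 -> substrate=5 bound=2 product=4
t=10: arr=0 -> substrate=5 bound=2 product=4
t=11: arr=1 -> substrate=6 bound=2 product=4
t=12: arr=0 -> substrate=4 bound=2 product=6
t=13: arr=0 -> substrate=4 bound=2 product=6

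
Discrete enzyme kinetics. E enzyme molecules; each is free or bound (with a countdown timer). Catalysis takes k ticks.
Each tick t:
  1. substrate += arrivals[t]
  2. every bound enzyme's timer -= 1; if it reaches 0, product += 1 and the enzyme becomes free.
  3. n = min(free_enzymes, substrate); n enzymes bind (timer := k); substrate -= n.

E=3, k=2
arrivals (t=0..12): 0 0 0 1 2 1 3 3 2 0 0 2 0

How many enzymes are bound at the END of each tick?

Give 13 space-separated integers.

Answer: 0 0 0 1 3 3 3 3 3 3 3 3 2

Derivation:
t=0: arr=0 -> substrate=0 bound=0 product=0
t=1: arr=0 -> substrate=0 bound=0 product=0
t=2: arr=0 -> substrate=0 bound=0 product=0
t=3: arr=1 -> substrate=0 bound=1 product=0
t=4: arr=2 -> substrate=0 bound=3 product=0
t=5: arr=1 -> substrate=0 bound=3 product=1
t=6: arr=3 -> substrate=1 bound=3 product=3
t=7: arr=3 -> substrate=3 bound=3 product=4
t=8: arr=2 -> substrate=3 bound=3 product=6
t=9: arr=0 -> substrate=2 bound=3 product=7
t=10: arr=0 -> substrate=0 bound=3 product=9
t=11: arr=2 -> substrate=1 bound=3 product=10
t=12: arr=0 -> substrate=0 bound=2 product=12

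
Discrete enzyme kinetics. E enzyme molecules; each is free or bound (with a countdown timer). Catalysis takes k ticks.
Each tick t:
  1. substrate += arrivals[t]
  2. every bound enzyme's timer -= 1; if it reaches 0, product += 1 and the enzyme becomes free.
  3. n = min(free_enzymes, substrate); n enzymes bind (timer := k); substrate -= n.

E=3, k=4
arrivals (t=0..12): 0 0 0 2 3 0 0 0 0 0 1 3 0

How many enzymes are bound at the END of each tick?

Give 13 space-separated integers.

Answer: 0 0 0 2 3 3 3 3 2 2 3 3 3

Derivation:
t=0: arr=0 -> substrate=0 bound=0 product=0
t=1: arr=0 -> substrate=0 bound=0 product=0
t=2: arr=0 -> substrate=0 bound=0 product=0
t=3: arr=2 -> substrate=0 bound=2 product=0
t=4: arr=3 -> substrate=2 bound=3 product=0
t=5: arr=0 -> substrate=2 bound=3 product=0
t=6: arr=0 -> substrate=2 bound=3 product=0
t=7: arr=0 -> substrate=0 bound=3 product=2
t=8: arr=0 -> substrate=0 bound=2 product=3
t=9: arr=0 -> substrate=0 bound=2 product=3
t=10: arr=1 -> substrate=0 bound=3 product=3
t=11: arr=3 -> substrate=1 bound=3 product=5
t=12: arr=0 -> substrate=1 bound=3 product=5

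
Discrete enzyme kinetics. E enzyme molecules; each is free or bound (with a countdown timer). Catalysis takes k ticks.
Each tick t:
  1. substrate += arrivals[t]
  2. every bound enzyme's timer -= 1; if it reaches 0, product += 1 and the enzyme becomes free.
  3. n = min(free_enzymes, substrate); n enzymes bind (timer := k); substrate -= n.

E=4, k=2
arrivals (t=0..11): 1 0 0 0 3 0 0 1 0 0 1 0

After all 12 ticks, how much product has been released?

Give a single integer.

Answer: 5

Derivation:
t=0: arr=1 -> substrate=0 bound=1 product=0
t=1: arr=0 -> substrate=0 bound=1 product=0
t=2: arr=0 -> substrate=0 bound=0 product=1
t=3: arr=0 -> substrate=0 bound=0 product=1
t=4: arr=3 -> substrate=0 bound=3 product=1
t=5: arr=0 -> substrate=0 bound=3 product=1
t=6: arr=0 -> substrate=0 bound=0 product=4
t=7: arr=1 -> substrate=0 bound=1 product=4
t=8: arr=0 -> substrate=0 bound=1 product=4
t=9: arr=0 -> substrate=0 bound=0 product=5
t=10: arr=1 -> substrate=0 bound=1 product=5
t=11: arr=0 -> substrate=0 bound=1 product=5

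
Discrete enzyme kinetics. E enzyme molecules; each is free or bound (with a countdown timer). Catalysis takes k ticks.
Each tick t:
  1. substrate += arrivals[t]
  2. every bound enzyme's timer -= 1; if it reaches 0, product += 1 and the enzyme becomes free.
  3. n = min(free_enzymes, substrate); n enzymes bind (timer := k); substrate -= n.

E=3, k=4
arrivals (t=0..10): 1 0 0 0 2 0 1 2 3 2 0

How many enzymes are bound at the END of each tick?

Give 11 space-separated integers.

Answer: 1 1 1 1 2 2 3 3 3 3 3

Derivation:
t=0: arr=1 -> substrate=0 bound=1 product=0
t=1: arr=0 -> substrate=0 bound=1 product=0
t=2: arr=0 -> substrate=0 bound=1 product=0
t=3: arr=0 -> substrate=0 bound=1 product=0
t=4: arr=2 -> substrate=0 bound=2 product=1
t=5: arr=0 -> substrate=0 bound=2 product=1
t=6: arr=1 -> substrate=0 bound=3 product=1
t=7: arr=2 -> substrate=2 bound=3 product=1
t=8: arr=3 -> substrate=3 bound=3 product=3
t=9: arr=2 -> substrate=5 bound=3 product=3
t=10: arr=0 -> substrate=4 bound=3 product=4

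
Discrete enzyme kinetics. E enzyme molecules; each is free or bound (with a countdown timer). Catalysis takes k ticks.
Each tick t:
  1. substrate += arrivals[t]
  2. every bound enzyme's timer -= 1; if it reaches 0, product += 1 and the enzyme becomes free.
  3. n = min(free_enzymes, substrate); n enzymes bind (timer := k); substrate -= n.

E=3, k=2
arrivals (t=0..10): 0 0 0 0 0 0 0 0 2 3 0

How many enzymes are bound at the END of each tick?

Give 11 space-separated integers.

Answer: 0 0 0 0 0 0 0 0 2 3 3

Derivation:
t=0: arr=0 -> substrate=0 bound=0 product=0
t=1: arr=0 -> substrate=0 bound=0 product=0
t=2: arr=0 -> substrate=0 bound=0 product=0
t=3: arr=0 -> substrate=0 bound=0 product=0
t=4: arr=0 -> substrate=0 bound=0 product=0
t=5: arr=0 -> substrate=0 bound=0 product=0
t=6: arr=0 -> substrate=0 bound=0 product=0
t=7: arr=0 -> substrate=0 bound=0 product=0
t=8: arr=2 -> substrate=0 bound=2 product=0
t=9: arr=3 -> substrate=2 bound=3 product=0
t=10: arr=0 -> substrate=0 bound=3 product=2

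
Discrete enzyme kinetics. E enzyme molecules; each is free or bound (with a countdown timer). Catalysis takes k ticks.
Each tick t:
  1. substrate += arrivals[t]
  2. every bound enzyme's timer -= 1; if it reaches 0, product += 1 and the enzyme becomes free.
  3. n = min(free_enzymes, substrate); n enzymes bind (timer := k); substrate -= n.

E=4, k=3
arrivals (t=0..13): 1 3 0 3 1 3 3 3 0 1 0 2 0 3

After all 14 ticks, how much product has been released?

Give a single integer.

Answer: 16

Derivation:
t=0: arr=1 -> substrate=0 bound=1 product=0
t=1: arr=3 -> substrate=0 bound=4 product=0
t=2: arr=0 -> substrate=0 bound=4 product=0
t=3: arr=3 -> substrate=2 bound=4 product=1
t=4: arr=1 -> substrate=0 bound=4 product=4
t=5: arr=3 -> substrate=3 bound=4 product=4
t=6: arr=3 -> substrate=5 bound=4 product=5
t=7: arr=3 -> substrate=5 bound=4 product=8
t=8: arr=0 -> substrate=5 bound=4 product=8
t=9: arr=1 -> substrate=5 bound=4 product=9
t=10: arr=0 -> substrate=2 bound=4 product=12
t=11: arr=2 -> substrate=4 bound=4 product=12
t=12: arr=0 -> substrate=3 bound=4 product=13
t=13: arr=3 -> substrate=3 bound=4 product=16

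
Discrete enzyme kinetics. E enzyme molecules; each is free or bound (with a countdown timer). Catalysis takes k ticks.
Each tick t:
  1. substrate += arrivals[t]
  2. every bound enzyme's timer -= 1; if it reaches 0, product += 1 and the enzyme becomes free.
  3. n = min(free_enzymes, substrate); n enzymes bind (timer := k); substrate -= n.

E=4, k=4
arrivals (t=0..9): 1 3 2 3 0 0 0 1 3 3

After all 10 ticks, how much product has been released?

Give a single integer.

t=0: arr=1 -> substrate=0 bound=1 product=0
t=1: arr=3 -> substrate=0 bound=4 product=0
t=2: arr=2 -> substrate=2 bound=4 product=0
t=3: arr=3 -> substrate=5 bound=4 product=0
t=4: arr=0 -> substrate=4 bound=4 product=1
t=5: arr=0 -> substrate=1 bound=4 product=4
t=6: arr=0 -> substrate=1 bound=4 product=4
t=7: arr=1 -> substrate=2 bound=4 product=4
t=8: arr=3 -> substrate=4 bound=4 product=5
t=9: arr=3 -> substrate=4 bound=4 product=8

Answer: 8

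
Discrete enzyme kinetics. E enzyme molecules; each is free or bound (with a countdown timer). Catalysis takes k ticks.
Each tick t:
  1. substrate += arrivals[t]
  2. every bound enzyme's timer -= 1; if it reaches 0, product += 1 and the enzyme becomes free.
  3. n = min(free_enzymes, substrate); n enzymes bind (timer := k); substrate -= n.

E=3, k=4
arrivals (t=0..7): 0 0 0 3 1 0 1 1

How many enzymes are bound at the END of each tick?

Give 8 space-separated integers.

t=0: arr=0 -> substrate=0 bound=0 product=0
t=1: arr=0 -> substrate=0 bound=0 product=0
t=2: arr=0 -> substrate=0 bound=0 product=0
t=3: arr=3 -> substrate=0 bound=3 product=0
t=4: arr=1 -> substrate=1 bound=3 product=0
t=5: arr=0 -> substrate=1 bound=3 product=0
t=6: arr=1 -> substrate=2 bound=3 product=0
t=7: arr=1 -> substrate=0 bound=3 product=3

Answer: 0 0 0 3 3 3 3 3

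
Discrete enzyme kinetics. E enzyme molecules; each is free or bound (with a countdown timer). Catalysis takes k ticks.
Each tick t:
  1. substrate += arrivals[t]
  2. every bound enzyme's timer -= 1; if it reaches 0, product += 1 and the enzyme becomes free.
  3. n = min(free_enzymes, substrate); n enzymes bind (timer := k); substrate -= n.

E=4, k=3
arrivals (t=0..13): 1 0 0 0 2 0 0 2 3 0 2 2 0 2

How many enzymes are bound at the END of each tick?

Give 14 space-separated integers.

Answer: 1 1 1 0 2 2 2 2 4 4 4 4 4 4

Derivation:
t=0: arr=1 -> substrate=0 bound=1 product=0
t=1: arr=0 -> substrate=0 bound=1 product=0
t=2: arr=0 -> substrate=0 bound=1 product=0
t=3: arr=0 -> substrate=0 bound=0 product=1
t=4: arr=2 -> substrate=0 bound=2 product=1
t=5: arr=0 -> substrate=0 bound=2 product=1
t=6: arr=0 -> substrate=0 bound=2 product=1
t=7: arr=2 -> substrate=0 bound=2 product=3
t=8: arr=3 -> substrate=1 bound=4 product=3
t=9: arr=0 -> substrate=1 bound=4 product=3
t=10: arr=2 -> substrate=1 bound=4 product=5
t=11: arr=2 -> substrate=1 bound=4 product=7
t=12: arr=0 -> substrate=1 bound=4 product=7
t=13: arr=2 -> substrate=1 bound=4 product=9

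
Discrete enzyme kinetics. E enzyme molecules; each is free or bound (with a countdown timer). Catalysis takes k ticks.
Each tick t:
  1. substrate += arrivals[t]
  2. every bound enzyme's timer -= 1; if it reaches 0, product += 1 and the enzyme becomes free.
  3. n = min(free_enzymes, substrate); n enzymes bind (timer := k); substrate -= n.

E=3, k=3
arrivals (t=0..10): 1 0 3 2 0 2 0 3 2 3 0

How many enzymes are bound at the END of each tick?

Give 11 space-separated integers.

Answer: 1 1 3 3 3 3 3 3 3 3 3

Derivation:
t=0: arr=1 -> substrate=0 bound=1 product=0
t=1: arr=0 -> substrate=0 bound=1 product=0
t=2: arr=3 -> substrate=1 bound=3 product=0
t=3: arr=2 -> substrate=2 bound=3 product=1
t=4: arr=0 -> substrate=2 bound=3 product=1
t=5: arr=2 -> substrate=2 bound=3 product=3
t=6: arr=0 -> substrate=1 bound=3 product=4
t=7: arr=3 -> substrate=4 bound=3 product=4
t=8: arr=2 -> substrate=4 bound=3 product=6
t=9: arr=3 -> substrate=6 bound=3 product=7
t=10: arr=0 -> substrate=6 bound=3 product=7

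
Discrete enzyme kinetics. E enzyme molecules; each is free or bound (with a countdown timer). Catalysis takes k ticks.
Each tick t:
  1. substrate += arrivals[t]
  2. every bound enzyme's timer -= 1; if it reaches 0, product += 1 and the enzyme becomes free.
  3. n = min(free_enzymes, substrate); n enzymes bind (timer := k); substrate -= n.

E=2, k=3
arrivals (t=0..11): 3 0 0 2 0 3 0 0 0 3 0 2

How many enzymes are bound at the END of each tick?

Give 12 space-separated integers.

t=0: arr=3 -> substrate=1 bound=2 product=0
t=1: arr=0 -> substrate=1 bound=2 product=0
t=2: arr=0 -> substrate=1 bound=2 product=0
t=3: arr=2 -> substrate=1 bound=2 product=2
t=4: arr=0 -> substrate=1 bound=2 product=2
t=5: arr=3 -> substrate=4 bound=2 product=2
t=6: arr=0 -> substrate=2 bound=2 product=4
t=7: arr=0 -> substrate=2 bound=2 product=4
t=8: arr=0 -> substrate=2 bound=2 product=4
t=9: arr=3 -> substrate=3 bound=2 product=6
t=10: arr=0 -> substrate=3 bound=2 product=6
t=11: arr=2 -> substrate=5 bound=2 product=6

Answer: 2 2 2 2 2 2 2 2 2 2 2 2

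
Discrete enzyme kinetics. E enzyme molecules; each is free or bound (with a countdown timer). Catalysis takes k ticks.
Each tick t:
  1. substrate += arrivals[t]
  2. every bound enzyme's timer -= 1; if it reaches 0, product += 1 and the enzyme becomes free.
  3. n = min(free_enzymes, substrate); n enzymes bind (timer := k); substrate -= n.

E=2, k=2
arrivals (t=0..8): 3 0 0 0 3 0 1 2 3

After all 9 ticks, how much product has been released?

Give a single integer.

Answer: 7

Derivation:
t=0: arr=3 -> substrate=1 bound=2 product=0
t=1: arr=0 -> substrate=1 bound=2 product=0
t=2: arr=0 -> substrate=0 bound=1 product=2
t=3: arr=0 -> substrate=0 bound=1 product=2
t=4: arr=3 -> substrate=1 bound=2 product=3
t=5: arr=0 -> substrate=1 bound=2 product=3
t=6: arr=1 -> substrate=0 bound=2 product=5
t=7: arr=2 -> substrate=2 bound=2 product=5
t=8: arr=3 -> substrate=3 bound=2 product=7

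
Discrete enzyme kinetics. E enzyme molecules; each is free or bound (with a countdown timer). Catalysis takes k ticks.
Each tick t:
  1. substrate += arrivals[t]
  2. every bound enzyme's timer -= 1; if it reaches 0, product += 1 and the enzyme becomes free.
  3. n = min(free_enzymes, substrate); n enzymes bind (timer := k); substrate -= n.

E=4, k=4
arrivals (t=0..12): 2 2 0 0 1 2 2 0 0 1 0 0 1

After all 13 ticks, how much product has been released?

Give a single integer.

Answer: 9

Derivation:
t=0: arr=2 -> substrate=0 bound=2 product=0
t=1: arr=2 -> substrate=0 bound=4 product=0
t=2: arr=0 -> substrate=0 bound=4 product=0
t=3: arr=0 -> substrate=0 bound=4 product=0
t=4: arr=1 -> substrate=0 bound=3 product=2
t=5: arr=2 -> substrate=0 bound=3 product=4
t=6: arr=2 -> substrate=1 bound=4 product=4
t=7: arr=0 -> substrate=1 bound=4 product=4
t=8: arr=0 -> substrate=0 bound=4 product=5
t=9: arr=1 -> substrate=0 bound=3 product=7
t=10: arr=0 -> substrate=0 bound=2 product=8
t=11: arr=0 -> substrate=0 bound=2 product=8
t=12: arr=1 -> substrate=0 bound=2 product=9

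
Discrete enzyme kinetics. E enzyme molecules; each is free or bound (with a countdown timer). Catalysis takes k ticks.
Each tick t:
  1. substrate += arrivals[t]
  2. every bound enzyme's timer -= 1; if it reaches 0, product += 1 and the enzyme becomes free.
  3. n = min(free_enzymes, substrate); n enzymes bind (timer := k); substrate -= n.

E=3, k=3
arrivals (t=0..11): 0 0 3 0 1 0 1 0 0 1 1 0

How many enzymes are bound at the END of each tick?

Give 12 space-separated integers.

t=0: arr=0 -> substrate=0 bound=0 product=0
t=1: arr=0 -> substrate=0 bound=0 product=0
t=2: arr=3 -> substrate=0 bound=3 product=0
t=3: arr=0 -> substrate=0 bound=3 product=0
t=4: arr=1 -> substrate=1 bound=3 product=0
t=5: arr=0 -> substrate=0 bound=1 product=3
t=6: arr=1 -> substrate=0 bound=2 product=3
t=7: arr=0 -> substrate=0 bound=2 product=3
t=8: arr=0 -> substrate=0 bound=1 product=4
t=9: arr=1 -> substrate=0 bound=1 product=5
t=10: arr=1 -> substrate=0 bound=2 product=5
t=11: arr=0 -> substrate=0 bound=2 product=5

Answer: 0 0 3 3 3 1 2 2 1 1 2 2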